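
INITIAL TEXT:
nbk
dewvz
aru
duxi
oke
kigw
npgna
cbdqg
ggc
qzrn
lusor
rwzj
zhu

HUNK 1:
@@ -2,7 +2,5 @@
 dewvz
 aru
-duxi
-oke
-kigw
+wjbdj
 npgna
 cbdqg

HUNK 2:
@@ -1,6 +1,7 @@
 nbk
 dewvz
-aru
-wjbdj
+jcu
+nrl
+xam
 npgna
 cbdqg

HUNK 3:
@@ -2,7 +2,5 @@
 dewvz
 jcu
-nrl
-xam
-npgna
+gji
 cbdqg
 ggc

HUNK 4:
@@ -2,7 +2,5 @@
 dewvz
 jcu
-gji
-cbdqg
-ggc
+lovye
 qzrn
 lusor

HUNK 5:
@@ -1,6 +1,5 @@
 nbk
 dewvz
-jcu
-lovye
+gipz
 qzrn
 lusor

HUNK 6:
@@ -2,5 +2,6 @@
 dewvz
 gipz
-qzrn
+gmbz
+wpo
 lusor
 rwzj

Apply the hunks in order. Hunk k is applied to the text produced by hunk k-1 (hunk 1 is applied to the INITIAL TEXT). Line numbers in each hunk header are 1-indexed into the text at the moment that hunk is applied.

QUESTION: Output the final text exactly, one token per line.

Answer: nbk
dewvz
gipz
gmbz
wpo
lusor
rwzj
zhu

Derivation:
Hunk 1: at line 2 remove [duxi,oke,kigw] add [wjbdj] -> 11 lines: nbk dewvz aru wjbdj npgna cbdqg ggc qzrn lusor rwzj zhu
Hunk 2: at line 1 remove [aru,wjbdj] add [jcu,nrl,xam] -> 12 lines: nbk dewvz jcu nrl xam npgna cbdqg ggc qzrn lusor rwzj zhu
Hunk 3: at line 2 remove [nrl,xam,npgna] add [gji] -> 10 lines: nbk dewvz jcu gji cbdqg ggc qzrn lusor rwzj zhu
Hunk 4: at line 2 remove [gji,cbdqg,ggc] add [lovye] -> 8 lines: nbk dewvz jcu lovye qzrn lusor rwzj zhu
Hunk 5: at line 1 remove [jcu,lovye] add [gipz] -> 7 lines: nbk dewvz gipz qzrn lusor rwzj zhu
Hunk 6: at line 2 remove [qzrn] add [gmbz,wpo] -> 8 lines: nbk dewvz gipz gmbz wpo lusor rwzj zhu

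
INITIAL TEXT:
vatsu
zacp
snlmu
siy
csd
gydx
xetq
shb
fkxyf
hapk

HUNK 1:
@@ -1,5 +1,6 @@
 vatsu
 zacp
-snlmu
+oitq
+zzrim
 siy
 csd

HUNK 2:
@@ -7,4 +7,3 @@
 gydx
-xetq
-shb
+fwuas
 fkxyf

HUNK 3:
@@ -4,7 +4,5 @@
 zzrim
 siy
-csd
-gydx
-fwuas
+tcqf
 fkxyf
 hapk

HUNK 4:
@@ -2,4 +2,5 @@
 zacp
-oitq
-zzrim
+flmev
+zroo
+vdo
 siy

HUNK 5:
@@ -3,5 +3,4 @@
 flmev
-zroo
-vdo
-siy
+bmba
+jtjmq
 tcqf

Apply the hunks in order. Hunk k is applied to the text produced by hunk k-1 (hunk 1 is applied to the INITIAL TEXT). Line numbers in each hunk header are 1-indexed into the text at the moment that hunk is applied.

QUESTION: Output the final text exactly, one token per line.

Answer: vatsu
zacp
flmev
bmba
jtjmq
tcqf
fkxyf
hapk

Derivation:
Hunk 1: at line 1 remove [snlmu] add [oitq,zzrim] -> 11 lines: vatsu zacp oitq zzrim siy csd gydx xetq shb fkxyf hapk
Hunk 2: at line 7 remove [xetq,shb] add [fwuas] -> 10 lines: vatsu zacp oitq zzrim siy csd gydx fwuas fkxyf hapk
Hunk 3: at line 4 remove [csd,gydx,fwuas] add [tcqf] -> 8 lines: vatsu zacp oitq zzrim siy tcqf fkxyf hapk
Hunk 4: at line 2 remove [oitq,zzrim] add [flmev,zroo,vdo] -> 9 lines: vatsu zacp flmev zroo vdo siy tcqf fkxyf hapk
Hunk 5: at line 3 remove [zroo,vdo,siy] add [bmba,jtjmq] -> 8 lines: vatsu zacp flmev bmba jtjmq tcqf fkxyf hapk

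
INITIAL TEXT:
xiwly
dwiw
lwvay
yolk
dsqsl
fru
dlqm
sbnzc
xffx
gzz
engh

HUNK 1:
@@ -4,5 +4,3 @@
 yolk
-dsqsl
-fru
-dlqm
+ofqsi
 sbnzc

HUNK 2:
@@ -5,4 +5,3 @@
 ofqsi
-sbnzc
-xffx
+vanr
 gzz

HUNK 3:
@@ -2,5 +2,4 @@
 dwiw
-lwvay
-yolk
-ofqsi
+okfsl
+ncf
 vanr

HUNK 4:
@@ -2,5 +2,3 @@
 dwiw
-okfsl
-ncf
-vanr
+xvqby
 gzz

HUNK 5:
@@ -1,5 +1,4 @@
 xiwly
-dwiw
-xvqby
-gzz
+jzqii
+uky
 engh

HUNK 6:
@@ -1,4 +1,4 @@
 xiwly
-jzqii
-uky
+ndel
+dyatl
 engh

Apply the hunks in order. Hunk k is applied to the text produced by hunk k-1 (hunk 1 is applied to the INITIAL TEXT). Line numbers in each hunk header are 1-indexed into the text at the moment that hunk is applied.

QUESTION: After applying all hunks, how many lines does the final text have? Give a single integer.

Hunk 1: at line 4 remove [dsqsl,fru,dlqm] add [ofqsi] -> 9 lines: xiwly dwiw lwvay yolk ofqsi sbnzc xffx gzz engh
Hunk 2: at line 5 remove [sbnzc,xffx] add [vanr] -> 8 lines: xiwly dwiw lwvay yolk ofqsi vanr gzz engh
Hunk 3: at line 2 remove [lwvay,yolk,ofqsi] add [okfsl,ncf] -> 7 lines: xiwly dwiw okfsl ncf vanr gzz engh
Hunk 4: at line 2 remove [okfsl,ncf,vanr] add [xvqby] -> 5 lines: xiwly dwiw xvqby gzz engh
Hunk 5: at line 1 remove [dwiw,xvqby,gzz] add [jzqii,uky] -> 4 lines: xiwly jzqii uky engh
Hunk 6: at line 1 remove [jzqii,uky] add [ndel,dyatl] -> 4 lines: xiwly ndel dyatl engh
Final line count: 4

Answer: 4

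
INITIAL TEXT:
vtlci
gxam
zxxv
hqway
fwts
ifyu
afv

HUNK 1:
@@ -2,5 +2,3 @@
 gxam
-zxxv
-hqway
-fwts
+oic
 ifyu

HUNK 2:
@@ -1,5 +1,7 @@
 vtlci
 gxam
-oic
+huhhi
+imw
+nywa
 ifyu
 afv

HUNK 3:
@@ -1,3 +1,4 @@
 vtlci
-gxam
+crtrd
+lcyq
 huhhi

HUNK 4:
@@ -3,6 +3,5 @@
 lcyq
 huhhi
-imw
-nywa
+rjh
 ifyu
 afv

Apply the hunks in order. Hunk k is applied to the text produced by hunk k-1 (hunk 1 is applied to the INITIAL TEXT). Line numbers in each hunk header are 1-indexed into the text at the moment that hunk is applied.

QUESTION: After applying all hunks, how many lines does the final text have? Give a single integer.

Answer: 7

Derivation:
Hunk 1: at line 2 remove [zxxv,hqway,fwts] add [oic] -> 5 lines: vtlci gxam oic ifyu afv
Hunk 2: at line 1 remove [oic] add [huhhi,imw,nywa] -> 7 lines: vtlci gxam huhhi imw nywa ifyu afv
Hunk 3: at line 1 remove [gxam] add [crtrd,lcyq] -> 8 lines: vtlci crtrd lcyq huhhi imw nywa ifyu afv
Hunk 4: at line 3 remove [imw,nywa] add [rjh] -> 7 lines: vtlci crtrd lcyq huhhi rjh ifyu afv
Final line count: 7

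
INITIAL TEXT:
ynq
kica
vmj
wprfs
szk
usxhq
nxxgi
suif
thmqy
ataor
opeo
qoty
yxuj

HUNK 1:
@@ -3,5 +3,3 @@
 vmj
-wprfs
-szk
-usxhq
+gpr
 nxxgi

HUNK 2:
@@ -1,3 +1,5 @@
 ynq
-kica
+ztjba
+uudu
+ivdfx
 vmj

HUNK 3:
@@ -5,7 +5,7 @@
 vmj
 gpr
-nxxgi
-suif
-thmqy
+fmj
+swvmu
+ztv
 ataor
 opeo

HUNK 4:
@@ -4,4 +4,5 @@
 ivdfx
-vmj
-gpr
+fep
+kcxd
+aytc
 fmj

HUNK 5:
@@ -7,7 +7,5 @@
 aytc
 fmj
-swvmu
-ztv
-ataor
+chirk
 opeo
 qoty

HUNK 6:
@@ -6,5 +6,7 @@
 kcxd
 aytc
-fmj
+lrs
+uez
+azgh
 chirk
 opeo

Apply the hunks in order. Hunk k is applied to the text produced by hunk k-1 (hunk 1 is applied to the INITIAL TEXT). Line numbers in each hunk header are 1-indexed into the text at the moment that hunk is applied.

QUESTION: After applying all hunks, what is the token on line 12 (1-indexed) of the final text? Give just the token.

Answer: opeo

Derivation:
Hunk 1: at line 3 remove [wprfs,szk,usxhq] add [gpr] -> 11 lines: ynq kica vmj gpr nxxgi suif thmqy ataor opeo qoty yxuj
Hunk 2: at line 1 remove [kica] add [ztjba,uudu,ivdfx] -> 13 lines: ynq ztjba uudu ivdfx vmj gpr nxxgi suif thmqy ataor opeo qoty yxuj
Hunk 3: at line 5 remove [nxxgi,suif,thmqy] add [fmj,swvmu,ztv] -> 13 lines: ynq ztjba uudu ivdfx vmj gpr fmj swvmu ztv ataor opeo qoty yxuj
Hunk 4: at line 4 remove [vmj,gpr] add [fep,kcxd,aytc] -> 14 lines: ynq ztjba uudu ivdfx fep kcxd aytc fmj swvmu ztv ataor opeo qoty yxuj
Hunk 5: at line 7 remove [swvmu,ztv,ataor] add [chirk] -> 12 lines: ynq ztjba uudu ivdfx fep kcxd aytc fmj chirk opeo qoty yxuj
Hunk 6: at line 6 remove [fmj] add [lrs,uez,azgh] -> 14 lines: ynq ztjba uudu ivdfx fep kcxd aytc lrs uez azgh chirk opeo qoty yxuj
Final line 12: opeo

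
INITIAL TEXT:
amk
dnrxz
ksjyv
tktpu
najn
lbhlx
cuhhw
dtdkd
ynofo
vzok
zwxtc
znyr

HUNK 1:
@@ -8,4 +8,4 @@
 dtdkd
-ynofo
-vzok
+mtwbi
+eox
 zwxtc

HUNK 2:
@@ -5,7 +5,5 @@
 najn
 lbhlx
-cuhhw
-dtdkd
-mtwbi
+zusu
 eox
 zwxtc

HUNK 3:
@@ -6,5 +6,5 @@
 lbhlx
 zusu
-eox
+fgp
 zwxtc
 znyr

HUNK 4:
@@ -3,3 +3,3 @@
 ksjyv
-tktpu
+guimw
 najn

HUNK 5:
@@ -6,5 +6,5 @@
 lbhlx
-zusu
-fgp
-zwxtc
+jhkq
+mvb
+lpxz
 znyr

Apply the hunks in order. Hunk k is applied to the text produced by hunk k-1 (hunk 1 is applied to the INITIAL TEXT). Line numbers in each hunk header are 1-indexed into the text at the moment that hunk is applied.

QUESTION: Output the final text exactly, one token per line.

Answer: amk
dnrxz
ksjyv
guimw
najn
lbhlx
jhkq
mvb
lpxz
znyr

Derivation:
Hunk 1: at line 8 remove [ynofo,vzok] add [mtwbi,eox] -> 12 lines: amk dnrxz ksjyv tktpu najn lbhlx cuhhw dtdkd mtwbi eox zwxtc znyr
Hunk 2: at line 5 remove [cuhhw,dtdkd,mtwbi] add [zusu] -> 10 lines: amk dnrxz ksjyv tktpu najn lbhlx zusu eox zwxtc znyr
Hunk 3: at line 6 remove [eox] add [fgp] -> 10 lines: amk dnrxz ksjyv tktpu najn lbhlx zusu fgp zwxtc znyr
Hunk 4: at line 3 remove [tktpu] add [guimw] -> 10 lines: amk dnrxz ksjyv guimw najn lbhlx zusu fgp zwxtc znyr
Hunk 5: at line 6 remove [zusu,fgp,zwxtc] add [jhkq,mvb,lpxz] -> 10 lines: amk dnrxz ksjyv guimw najn lbhlx jhkq mvb lpxz znyr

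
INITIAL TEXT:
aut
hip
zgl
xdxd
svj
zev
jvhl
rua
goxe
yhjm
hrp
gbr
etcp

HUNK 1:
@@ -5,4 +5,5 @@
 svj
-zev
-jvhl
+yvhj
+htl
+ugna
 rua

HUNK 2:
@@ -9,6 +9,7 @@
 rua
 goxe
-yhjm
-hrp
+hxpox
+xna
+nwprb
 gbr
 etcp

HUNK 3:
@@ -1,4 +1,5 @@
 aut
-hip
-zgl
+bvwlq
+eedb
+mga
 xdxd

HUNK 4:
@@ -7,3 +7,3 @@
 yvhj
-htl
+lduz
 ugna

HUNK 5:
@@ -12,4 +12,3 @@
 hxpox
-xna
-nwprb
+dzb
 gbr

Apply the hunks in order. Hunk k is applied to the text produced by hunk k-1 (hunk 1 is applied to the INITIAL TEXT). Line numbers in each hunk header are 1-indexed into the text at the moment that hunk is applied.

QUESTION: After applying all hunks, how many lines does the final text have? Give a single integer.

Answer: 15

Derivation:
Hunk 1: at line 5 remove [zev,jvhl] add [yvhj,htl,ugna] -> 14 lines: aut hip zgl xdxd svj yvhj htl ugna rua goxe yhjm hrp gbr etcp
Hunk 2: at line 9 remove [yhjm,hrp] add [hxpox,xna,nwprb] -> 15 lines: aut hip zgl xdxd svj yvhj htl ugna rua goxe hxpox xna nwprb gbr etcp
Hunk 3: at line 1 remove [hip,zgl] add [bvwlq,eedb,mga] -> 16 lines: aut bvwlq eedb mga xdxd svj yvhj htl ugna rua goxe hxpox xna nwprb gbr etcp
Hunk 4: at line 7 remove [htl] add [lduz] -> 16 lines: aut bvwlq eedb mga xdxd svj yvhj lduz ugna rua goxe hxpox xna nwprb gbr etcp
Hunk 5: at line 12 remove [xna,nwprb] add [dzb] -> 15 lines: aut bvwlq eedb mga xdxd svj yvhj lduz ugna rua goxe hxpox dzb gbr etcp
Final line count: 15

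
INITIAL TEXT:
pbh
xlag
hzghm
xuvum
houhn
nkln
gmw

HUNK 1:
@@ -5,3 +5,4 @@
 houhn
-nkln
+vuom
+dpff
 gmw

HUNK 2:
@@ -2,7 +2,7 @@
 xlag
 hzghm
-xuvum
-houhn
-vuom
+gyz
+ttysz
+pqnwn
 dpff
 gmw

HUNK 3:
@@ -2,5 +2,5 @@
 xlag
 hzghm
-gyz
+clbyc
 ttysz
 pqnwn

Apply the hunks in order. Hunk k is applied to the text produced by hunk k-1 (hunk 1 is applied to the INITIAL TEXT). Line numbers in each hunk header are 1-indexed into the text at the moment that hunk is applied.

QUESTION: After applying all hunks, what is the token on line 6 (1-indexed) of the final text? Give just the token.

Answer: pqnwn

Derivation:
Hunk 1: at line 5 remove [nkln] add [vuom,dpff] -> 8 lines: pbh xlag hzghm xuvum houhn vuom dpff gmw
Hunk 2: at line 2 remove [xuvum,houhn,vuom] add [gyz,ttysz,pqnwn] -> 8 lines: pbh xlag hzghm gyz ttysz pqnwn dpff gmw
Hunk 3: at line 2 remove [gyz] add [clbyc] -> 8 lines: pbh xlag hzghm clbyc ttysz pqnwn dpff gmw
Final line 6: pqnwn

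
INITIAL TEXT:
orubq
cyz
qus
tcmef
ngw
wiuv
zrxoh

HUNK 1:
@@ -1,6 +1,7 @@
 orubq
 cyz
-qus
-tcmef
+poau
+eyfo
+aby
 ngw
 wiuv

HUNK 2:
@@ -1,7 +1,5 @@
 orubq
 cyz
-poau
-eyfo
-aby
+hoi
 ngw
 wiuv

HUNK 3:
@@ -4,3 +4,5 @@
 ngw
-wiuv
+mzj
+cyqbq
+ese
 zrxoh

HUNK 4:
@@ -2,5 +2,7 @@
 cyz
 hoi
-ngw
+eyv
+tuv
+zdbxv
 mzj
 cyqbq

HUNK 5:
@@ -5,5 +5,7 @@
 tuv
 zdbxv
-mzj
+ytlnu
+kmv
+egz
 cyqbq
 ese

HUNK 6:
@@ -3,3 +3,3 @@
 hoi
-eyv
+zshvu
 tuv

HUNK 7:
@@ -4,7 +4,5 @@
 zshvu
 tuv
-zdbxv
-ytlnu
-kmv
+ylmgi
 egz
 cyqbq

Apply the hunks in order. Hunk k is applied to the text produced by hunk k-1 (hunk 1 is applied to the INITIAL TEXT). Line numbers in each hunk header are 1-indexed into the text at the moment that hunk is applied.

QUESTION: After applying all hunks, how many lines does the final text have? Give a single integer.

Answer: 10

Derivation:
Hunk 1: at line 1 remove [qus,tcmef] add [poau,eyfo,aby] -> 8 lines: orubq cyz poau eyfo aby ngw wiuv zrxoh
Hunk 2: at line 1 remove [poau,eyfo,aby] add [hoi] -> 6 lines: orubq cyz hoi ngw wiuv zrxoh
Hunk 3: at line 4 remove [wiuv] add [mzj,cyqbq,ese] -> 8 lines: orubq cyz hoi ngw mzj cyqbq ese zrxoh
Hunk 4: at line 2 remove [ngw] add [eyv,tuv,zdbxv] -> 10 lines: orubq cyz hoi eyv tuv zdbxv mzj cyqbq ese zrxoh
Hunk 5: at line 5 remove [mzj] add [ytlnu,kmv,egz] -> 12 lines: orubq cyz hoi eyv tuv zdbxv ytlnu kmv egz cyqbq ese zrxoh
Hunk 6: at line 3 remove [eyv] add [zshvu] -> 12 lines: orubq cyz hoi zshvu tuv zdbxv ytlnu kmv egz cyqbq ese zrxoh
Hunk 7: at line 4 remove [zdbxv,ytlnu,kmv] add [ylmgi] -> 10 lines: orubq cyz hoi zshvu tuv ylmgi egz cyqbq ese zrxoh
Final line count: 10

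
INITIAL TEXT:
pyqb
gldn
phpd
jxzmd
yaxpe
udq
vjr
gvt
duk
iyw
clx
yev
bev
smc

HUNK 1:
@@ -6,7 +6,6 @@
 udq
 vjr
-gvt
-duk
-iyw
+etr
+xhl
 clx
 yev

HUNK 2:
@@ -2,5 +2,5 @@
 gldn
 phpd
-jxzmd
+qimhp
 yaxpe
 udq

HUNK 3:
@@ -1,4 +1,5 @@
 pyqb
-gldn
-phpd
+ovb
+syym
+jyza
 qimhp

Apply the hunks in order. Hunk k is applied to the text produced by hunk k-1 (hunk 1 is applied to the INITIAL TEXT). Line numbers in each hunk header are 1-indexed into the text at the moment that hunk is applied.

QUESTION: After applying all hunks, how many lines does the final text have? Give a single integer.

Hunk 1: at line 6 remove [gvt,duk,iyw] add [etr,xhl] -> 13 lines: pyqb gldn phpd jxzmd yaxpe udq vjr etr xhl clx yev bev smc
Hunk 2: at line 2 remove [jxzmd] add [qimhp] -> 13 lines: pyqb gldn phpd qimhp yaxpe udq vjr etr xhl clx yev bev smc
Hunk 3: at line 1 remove [gldn,phpd] add [ovb,syym,jyza] -> 14 lines: pyqb ovb syym jyza qimhp yaxpe udq vjr etr xhl clx yev bev smc
Final line count: 14

Answer: 14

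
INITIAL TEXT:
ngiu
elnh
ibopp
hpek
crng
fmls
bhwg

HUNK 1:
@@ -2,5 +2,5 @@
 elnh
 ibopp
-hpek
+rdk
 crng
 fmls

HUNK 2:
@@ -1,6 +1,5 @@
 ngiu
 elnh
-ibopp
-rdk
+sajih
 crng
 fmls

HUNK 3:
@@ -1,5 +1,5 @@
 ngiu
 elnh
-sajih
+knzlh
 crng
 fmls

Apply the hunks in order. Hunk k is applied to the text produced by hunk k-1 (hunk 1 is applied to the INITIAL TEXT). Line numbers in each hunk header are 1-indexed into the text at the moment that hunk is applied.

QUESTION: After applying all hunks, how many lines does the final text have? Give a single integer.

Hunk 1: at line 2 remove [hpek] add [rdk] -> 7 lines: ngiu elnh ibopp rdk crng fmls bhwg
Hunk 2: at line 1 remove [ibopp,rdk] add [sajih] -> 6 lines: ngiu elnh sajih crng fmls bhwg
Hunk 3: at line 1 remove [sajih] add [knzlh] -> 6 lines: ngiu elnh knzlh crng fmls bhwg
Final line count: 6

Answer: 6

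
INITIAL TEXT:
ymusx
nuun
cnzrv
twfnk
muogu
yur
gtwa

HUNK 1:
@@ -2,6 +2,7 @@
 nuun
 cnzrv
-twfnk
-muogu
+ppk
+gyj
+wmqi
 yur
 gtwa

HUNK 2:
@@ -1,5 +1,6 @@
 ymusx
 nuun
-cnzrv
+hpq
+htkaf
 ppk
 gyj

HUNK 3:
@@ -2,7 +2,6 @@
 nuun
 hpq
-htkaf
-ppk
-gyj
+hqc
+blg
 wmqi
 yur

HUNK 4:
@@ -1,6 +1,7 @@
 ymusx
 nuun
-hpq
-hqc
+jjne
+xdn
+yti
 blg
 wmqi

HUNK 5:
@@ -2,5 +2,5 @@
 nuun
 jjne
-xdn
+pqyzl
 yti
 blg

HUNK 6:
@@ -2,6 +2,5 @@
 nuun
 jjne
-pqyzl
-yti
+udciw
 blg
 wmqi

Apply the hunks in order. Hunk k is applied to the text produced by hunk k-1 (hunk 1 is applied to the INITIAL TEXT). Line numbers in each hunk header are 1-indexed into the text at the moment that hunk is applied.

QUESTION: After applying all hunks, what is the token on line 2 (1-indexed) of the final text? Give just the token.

Answer: nuun

Derivation:
Hunk 1: at line 2 remove [twfnk,muogu] add [ppk,gyj,wmqi] -> 8 lines: ymusx nuun cnzrv ppk gyj wmqi yur gtwa
Hunk 2: at line 1 remove [cnzrv] add [hpq,htkaf] -> 9 lines: ymusx nuun hpq htkaf ppk gyj wmqi yur gtwa
Hunk 3: at line 2 remove [htkaf,ppk,gyj] add [hqc,blg] -> 8 lines: ymusx nuun hpq hqc blg wmqi yur gtwa
Hunk 4: at line 1 remove [hpq,hqc] add [jjne,xdn,yti] -> 9 lines: ymusx nuun jjne xdn yti blg wmqi yur gtwa
Hunk 5: at line 2 remove [xdn] add [pqyzl] -> 9 lines: ymusx nuun jjne pqyzl yti blg wmqi yur gtwa
Hunk 6: at line 2 remove [pqyzl,yti] add [udciw] -> 8 lines: ymusx nuun jjne udciw blg wmqi yur gtwa
Final line 2: nuun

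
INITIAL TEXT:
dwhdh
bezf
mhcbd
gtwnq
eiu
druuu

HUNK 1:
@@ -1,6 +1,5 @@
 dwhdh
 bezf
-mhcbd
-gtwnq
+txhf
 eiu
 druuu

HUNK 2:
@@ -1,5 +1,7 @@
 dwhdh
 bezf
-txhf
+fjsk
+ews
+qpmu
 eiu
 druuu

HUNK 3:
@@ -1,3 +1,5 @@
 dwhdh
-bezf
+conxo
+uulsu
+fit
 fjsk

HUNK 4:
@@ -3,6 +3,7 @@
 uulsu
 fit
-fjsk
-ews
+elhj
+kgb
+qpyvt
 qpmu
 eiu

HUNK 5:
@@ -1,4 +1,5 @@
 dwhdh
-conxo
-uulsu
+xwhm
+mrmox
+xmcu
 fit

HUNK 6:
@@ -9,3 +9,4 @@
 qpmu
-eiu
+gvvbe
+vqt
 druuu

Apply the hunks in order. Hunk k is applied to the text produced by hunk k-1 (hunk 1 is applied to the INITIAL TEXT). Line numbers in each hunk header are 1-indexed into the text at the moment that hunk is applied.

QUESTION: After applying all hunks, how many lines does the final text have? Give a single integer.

Hunk 1: at line 1 remove [mhcbd,gtwnq] add [txhf] -> 5 lines: dwhdh bezf txhf eiu druuu
Hunk 2: at line 1 remove [txhf] add [fjsk,ews,qpmu] -> 7 lines: dwhdh bezf fjsk ews qpmu eiu druuu
Hunk 3: at line 1 remove [bezf] add [conxo,uulsu,fit] -> 9 lines: dwhdh conxo uulsu fit fjsk ews qpmu eiu druuu
Hunk 4: at line 3 remove [fjsk,ews] add [elhj,kgb,qpyvt] -> 10 lines: dwhdh conxo uulsu fit elhj kgb qpyvt qpmu eiu druuu
Hunk 5: at line 1 remove [conxo,uulsu] add [xwhm,mrmox,xmcu] -> 11 lines: dwhdh xwhm mrmox xmcu fit elhj kgb qpyvt qpmu eiu druuu
Hunk 6: at line 9 remove [eiu] add [gvvbe,vqt] -> 12 lines: dwhdh xwhm mrmox xmcu fit elhj kgb qpyvt qpmu gvvbe vqt druuu
Final line count: 12

Answer: 12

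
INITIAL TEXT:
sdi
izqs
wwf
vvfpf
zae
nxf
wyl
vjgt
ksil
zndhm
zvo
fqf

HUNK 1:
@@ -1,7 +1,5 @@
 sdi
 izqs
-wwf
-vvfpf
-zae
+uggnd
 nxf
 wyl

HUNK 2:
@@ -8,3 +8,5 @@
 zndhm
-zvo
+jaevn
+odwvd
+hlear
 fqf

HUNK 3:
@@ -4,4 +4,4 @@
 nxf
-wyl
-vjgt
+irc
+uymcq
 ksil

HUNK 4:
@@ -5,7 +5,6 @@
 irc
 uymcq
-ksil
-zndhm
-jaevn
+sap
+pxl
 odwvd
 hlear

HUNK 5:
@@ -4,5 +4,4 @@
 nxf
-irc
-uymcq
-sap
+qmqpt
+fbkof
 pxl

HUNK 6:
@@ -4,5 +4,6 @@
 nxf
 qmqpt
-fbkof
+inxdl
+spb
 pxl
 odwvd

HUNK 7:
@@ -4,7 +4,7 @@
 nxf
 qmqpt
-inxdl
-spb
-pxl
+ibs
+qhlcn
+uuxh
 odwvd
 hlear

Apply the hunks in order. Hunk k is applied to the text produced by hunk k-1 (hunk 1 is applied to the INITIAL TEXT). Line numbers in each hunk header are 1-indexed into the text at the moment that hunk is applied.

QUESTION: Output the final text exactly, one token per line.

Hunk 1: at line 1 remove [wwf,vvfpf,zae] add [uggnd] -> 10 lines: sdi izqs uggnd nxf wyl vjgt ksil zndhm zvo fqf
Hunk 2: at line 8 remove [zvo] add [jaevn,odwvd,hlear] -> 12 lines: sdi izqs uggnd nxf wyl vjgt ksil zndhm jaevn odwvd hlear fqf
Hunk 3: at line 4 remove [wyl,vjgt] add [irc,uymcq] -> 12 lines: sdi izqs uggnd nxf irc uymcq ksil zndhm jaevn odwvd hlear fqf
Hunk 4: at line 5 remove [ksil,zndhm,jaevn] add [sap,pxl] -> 11 lines: sdi izqs uggnd nxf irc uymcq sap pxl odwvd hlear fqf
Hunk 5: at line 4 remove [irc,uymcq,sap] add [qmqpt,fbkof] -> 10 lines: sdi izqs uggnd nxf qmqpt fbkof pxl odwvd hlear fqf
Hunk 6: at line 4 remove [fbkof] add [inxdl,spb] -> 11 lines: sdi izqs uggnd nxf qmqpt inxdl spb pxl odwvd hlear fqf
Hunk 7: at line 4 remove [inxdl,spb,pxl] add [ibs,qhlcn,uuxh] -> 11 lines: sdi izqs uggnd nxf qmqpt ibs qhlcn uuxh odwvd hlear fqf

Answer: sdi
izqs
uggnd
nxf
qmqpt
ibs
qhlcn
uuxh
odwvd
hlear
fqf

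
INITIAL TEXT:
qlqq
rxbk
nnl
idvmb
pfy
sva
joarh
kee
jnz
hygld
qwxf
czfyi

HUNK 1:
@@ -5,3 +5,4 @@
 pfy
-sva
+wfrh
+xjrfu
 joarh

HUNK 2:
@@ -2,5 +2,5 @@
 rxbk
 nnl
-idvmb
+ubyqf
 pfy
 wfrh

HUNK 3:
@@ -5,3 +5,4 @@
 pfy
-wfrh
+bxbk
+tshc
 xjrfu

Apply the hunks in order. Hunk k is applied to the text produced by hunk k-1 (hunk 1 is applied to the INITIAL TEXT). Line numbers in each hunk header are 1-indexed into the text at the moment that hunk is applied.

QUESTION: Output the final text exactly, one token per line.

Answer: qlqq
rxbk
nnl
ubyqf
pfy
bxbk
tshc
xjrfu
joarh
kee
jnz
hygld
qwxf
czfyi

Derivation:
Hunk 1: at line 5 remove [sva] add [wfrh,xjrfu] -> 13 lines: qlqq rxbk nnl idvmb pfy wfrh xjrfu joarh kee jnz hygld qwxf czfyi
Hunk 2: at line 2 remove [idvmb] add [ubyqf] -> 13 lines: qlqq rxbk nnl ubyqf pfy wfrh xjrfu joarh kee jnz hygld qwxf czfyi
Hunk 3: at line 5 remove [wfrh] add [bxbk,tshc] -> 14 lines: qlqq rxbk nnl ubyqf pfy bxbk tshc xjrfu joarh kee jnz hygld qwxf czfyi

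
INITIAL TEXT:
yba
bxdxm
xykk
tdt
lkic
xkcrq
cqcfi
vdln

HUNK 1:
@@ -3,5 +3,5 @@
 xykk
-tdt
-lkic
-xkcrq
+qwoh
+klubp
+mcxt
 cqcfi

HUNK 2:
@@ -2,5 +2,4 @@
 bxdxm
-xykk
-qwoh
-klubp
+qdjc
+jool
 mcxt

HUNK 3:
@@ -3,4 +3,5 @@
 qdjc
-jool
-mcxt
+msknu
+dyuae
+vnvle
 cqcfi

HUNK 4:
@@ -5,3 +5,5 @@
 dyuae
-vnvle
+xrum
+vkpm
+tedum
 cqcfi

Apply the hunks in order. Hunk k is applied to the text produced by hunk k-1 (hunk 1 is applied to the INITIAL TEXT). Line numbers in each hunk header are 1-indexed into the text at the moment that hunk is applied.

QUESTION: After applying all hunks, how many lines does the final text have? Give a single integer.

Answer: 10

Derivation:
Hunk 1: at line 3 remove [tdt,lkic,xkcrq] add [qwoh,klubp,mcxt] -> 8 lines: yba bxdxm xykk qwoh klubp mcxt cqcfi vdln
Hunk 2: at line 2 remove [xykk,qwoh,klubp] add [qdjc,jool] -> 7 lines: yba bxdxm qdjc jool mcxt cqcfi vdln
Hunk 3: at line 3 remove [jool,mcxt] add [msknu,dyuae,vnvle] -> 8 lines: yba bxdxm qdjc msknu dyuae vnvle cqcfi vdln
Hunk 4: at line 5 remove [vnvle] add [xrum,vkpm,tedum] -> 10 lines: yba bxdxm qdjc msknu dyuae xrum vkpm tedum cqcfi vdln
Final line count: 10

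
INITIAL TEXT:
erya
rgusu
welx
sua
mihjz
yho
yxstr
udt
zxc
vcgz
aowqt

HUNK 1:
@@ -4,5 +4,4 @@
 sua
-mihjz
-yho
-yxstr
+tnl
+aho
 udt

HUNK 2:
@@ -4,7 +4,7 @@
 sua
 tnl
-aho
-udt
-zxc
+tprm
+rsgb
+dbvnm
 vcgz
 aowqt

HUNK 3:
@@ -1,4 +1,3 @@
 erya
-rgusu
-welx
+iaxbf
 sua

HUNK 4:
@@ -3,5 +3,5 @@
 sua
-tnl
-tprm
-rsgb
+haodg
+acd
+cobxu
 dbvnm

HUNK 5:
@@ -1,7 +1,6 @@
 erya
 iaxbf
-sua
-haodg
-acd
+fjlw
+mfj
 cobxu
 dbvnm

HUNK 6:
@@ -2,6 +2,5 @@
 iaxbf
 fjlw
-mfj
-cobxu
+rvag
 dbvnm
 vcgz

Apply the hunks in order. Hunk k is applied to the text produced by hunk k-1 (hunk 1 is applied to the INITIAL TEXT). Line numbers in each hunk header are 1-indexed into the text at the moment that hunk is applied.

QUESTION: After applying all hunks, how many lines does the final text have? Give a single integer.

Answer: 7

Derivation:
Hunk 1: at line 4 remove [mihjz,yho,yxstr] add [tnl,aho] -> 10 lines: erya rgusu welx sua tnl aho udt zxc vcgz aowqt
Hunk 2: at line 4 remove [aho,udt,zxc] add [tprm,rsgb,dbvnm] -> 10 lines: erya rgusu welx sua tnl tprm rsgb dbvnm vcgz aowqt
Hunk 3: at line 1 remove [rgusu,welx] add [iaxbf] -> 9 lines: erya iaxbf sua tnl tprm rsgb dbvnm vcgz aowqt
Hunk 4: at line 3 remove [tnl,tprm,rsgb] add [haodg,acd,cobxu] -> 9 lines: erya iaxbf sua haodg acd cobxu dbvnm vcgz aowqt
Hunk 5: at line 1 remove [sua,haodg,acd] add [fjlw,mfj] -> 8 lines: erya iaxbf fjlw mfj cobxu dbvnm vcgz aowqt
Hunk 6: at line 2 remove [mfj,cobxu] add [rvag] -> 7 lines: erya iaxbf fjlw rvag dbvnm vcgz aowqt
Final line count: 7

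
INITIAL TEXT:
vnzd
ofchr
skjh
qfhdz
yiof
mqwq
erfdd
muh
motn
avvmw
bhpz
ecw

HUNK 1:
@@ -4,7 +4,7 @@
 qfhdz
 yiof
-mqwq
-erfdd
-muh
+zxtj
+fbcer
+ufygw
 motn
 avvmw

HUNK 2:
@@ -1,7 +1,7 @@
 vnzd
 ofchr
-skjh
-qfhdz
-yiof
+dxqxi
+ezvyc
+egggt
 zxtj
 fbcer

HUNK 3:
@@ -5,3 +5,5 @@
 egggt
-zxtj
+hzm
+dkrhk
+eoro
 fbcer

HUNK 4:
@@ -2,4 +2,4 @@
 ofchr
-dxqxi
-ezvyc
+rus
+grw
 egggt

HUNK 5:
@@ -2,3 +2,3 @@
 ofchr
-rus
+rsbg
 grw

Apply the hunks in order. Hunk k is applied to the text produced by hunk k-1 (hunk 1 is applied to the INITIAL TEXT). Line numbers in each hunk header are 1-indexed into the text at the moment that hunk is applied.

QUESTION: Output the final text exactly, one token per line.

Answer: vnzd
ofchr
rsbg
grw
egggt
hzm
dkrhk
eoro
fbcer
ufygw
motn
avvmw
bhpz
ecw

Derivation:
Hunk 1: at line 4 remove [mqwq,erfdd,muh] add [zxtj,fbcer,ufygw] -> 12 lines: vnzd ofchr skjh qfhdz yiof zxtj fbcer ufygw motn avvmw bhpz ecw
Hunk 2: at line 1 remove [skjh,qfhdz,yiof] add [dxqxi,ezvyc,egggt] -> 12 lines: vnzd ofchr dxqxi ezvyc egggt zxtj fbcer ufygw motn avvmw bhpz ecw
Hunk 3: at line 5 remove [zxtj] add [hzm,dkrhk,eoro] -> 14 lines: vnzd ofchr dxqxi ezvyc egggt hzm dkrhk eoro fbcer ufygw motn avvmw bhpz ecw
Hunk 4: at line 2 remove [dxqxi,ezvyc] add [rus,grw] -> 14 lines: vnzd ofchr rus grw egggt hzm dkrhk eoro fbcer ufygw motn avvmw bhpz ecw
Hunk 5: at line 2 remove [rus] add [rsbg] -> 14 lines: vnzd ofchr rsbg grw egggt hzm dkrhk eoro fbcer ufygw motn avvmw bhpz ecw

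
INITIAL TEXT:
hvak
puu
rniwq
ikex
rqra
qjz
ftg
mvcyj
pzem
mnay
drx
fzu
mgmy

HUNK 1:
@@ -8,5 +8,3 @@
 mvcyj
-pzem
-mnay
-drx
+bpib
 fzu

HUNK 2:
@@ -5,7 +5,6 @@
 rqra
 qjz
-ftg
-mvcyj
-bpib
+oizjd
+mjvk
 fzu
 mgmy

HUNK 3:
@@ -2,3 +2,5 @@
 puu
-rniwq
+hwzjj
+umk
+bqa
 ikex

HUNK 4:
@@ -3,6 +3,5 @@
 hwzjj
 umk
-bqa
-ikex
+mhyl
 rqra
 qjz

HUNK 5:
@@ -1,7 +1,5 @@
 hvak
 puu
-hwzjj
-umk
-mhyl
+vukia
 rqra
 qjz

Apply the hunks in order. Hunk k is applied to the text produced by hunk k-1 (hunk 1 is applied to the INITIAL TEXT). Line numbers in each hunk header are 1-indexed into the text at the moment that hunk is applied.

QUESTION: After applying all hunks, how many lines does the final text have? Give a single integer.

Hunk 1: at line 8 remove [pzem,mnay,drx] add [bpib] -> 11 lines: hvak puu rniwq ikex rqra qjz ftg mvcyj bpib fzu mgmy
Hunk 2: at line 5 remove [ftg,mvcyj,bpib] add [oizjd,mjvk] -> 10 lines: hvak puu rniwq ikex rqra qjz oizjd mjvk fzu mgmy
Hunk 3: at line 2 remove [rniwq] add [hwzjj,umk,bqa] -> 12 lines: hvak puu hwzjj umk bqa ikex rqra qjz oizjd mjvk fzu mgmy
Hunk 4: at line 3 remove [bqa,ikex] add [mhyl] -> 11 lines: hvak puu hwzjj umk mhyl rqra qjz oizjd mjvk fzu mgmy
Hunk 5: at line 1 remove [hwzjj,umk,mhyl] add [vukia] -> 9 lines: hvak puu vukia rqra qjz oizjd mjvk fzu mgmy
Final line count: 9

Answer: 9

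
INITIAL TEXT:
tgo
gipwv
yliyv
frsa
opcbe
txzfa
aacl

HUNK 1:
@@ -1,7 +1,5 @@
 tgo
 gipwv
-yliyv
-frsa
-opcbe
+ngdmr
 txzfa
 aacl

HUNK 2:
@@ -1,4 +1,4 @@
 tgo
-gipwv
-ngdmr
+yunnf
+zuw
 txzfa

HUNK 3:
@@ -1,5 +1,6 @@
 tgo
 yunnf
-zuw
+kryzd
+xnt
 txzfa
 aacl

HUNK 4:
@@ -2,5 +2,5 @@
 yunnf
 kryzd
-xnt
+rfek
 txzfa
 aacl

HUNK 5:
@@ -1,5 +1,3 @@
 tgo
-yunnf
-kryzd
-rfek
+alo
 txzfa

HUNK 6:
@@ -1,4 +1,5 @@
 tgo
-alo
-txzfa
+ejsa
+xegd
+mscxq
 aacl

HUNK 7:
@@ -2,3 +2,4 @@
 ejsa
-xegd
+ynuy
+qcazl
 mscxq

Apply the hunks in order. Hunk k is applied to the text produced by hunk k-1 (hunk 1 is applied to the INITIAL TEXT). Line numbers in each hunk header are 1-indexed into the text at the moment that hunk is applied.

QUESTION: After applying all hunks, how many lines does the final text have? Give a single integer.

Hunk 1: at line 1 remove [yliyv,frsa,opcbe] add [ngdmr] -> 5 lines: tgo gipwv ngdmr txzfa aacl
Hunk 2: at line 1 remove [gipwv,ngdmr] add [yunnf,zuw] -> 5 lines: tgo yunnf zuw txzfa aacl
Hunk 3: at line 1 remove [zuw] add [kryzd,xnt] -> 6 lines: tgo yunnf kryzd xnt txzfa aacl
Hunk 4: at line 2 remove [xnt] add [rfek] -> 6 lines: tgo yunnf kryzd rfek txzfa aacl
Hunk 5: at line 1 remove [yunnf,kryzd,rfek] add [alo] -> 4 lines: tgo alo txzfa aacl
Hunk 6: at line 1 remove [alo,txzfa] add [ejsa,xegd,mscxq] -> 5 lines: tgo ejsa xegd mscxq aacl
Hunk 7: at line 2 remove [xegd] add [ynuy,qcazl] -> 6 lines: tgo ejsa ynuy qcazl mscxq aacl
Final line count: 6

Answer: 6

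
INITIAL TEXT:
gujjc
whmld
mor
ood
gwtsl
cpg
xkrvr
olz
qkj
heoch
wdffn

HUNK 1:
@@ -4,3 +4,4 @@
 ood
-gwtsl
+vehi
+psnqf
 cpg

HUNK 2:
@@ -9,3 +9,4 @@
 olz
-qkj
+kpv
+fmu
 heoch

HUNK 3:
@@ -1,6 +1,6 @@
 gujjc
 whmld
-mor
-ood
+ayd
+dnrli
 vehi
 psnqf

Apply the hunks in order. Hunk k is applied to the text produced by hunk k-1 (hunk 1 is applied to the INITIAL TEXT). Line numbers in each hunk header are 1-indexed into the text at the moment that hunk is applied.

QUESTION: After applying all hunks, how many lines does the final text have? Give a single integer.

Answer: 13

Derivation:
Hunk 1: at line 4 remove [gwtsl] add [vehi,psnqf] -> 12 lines: gujjc whmld mor ood vehi psnqf cpg xkrvr olz qkj heoch wdffn
Hunk 2: at line 9 remove [qkj] add [kpv,fmu] -> 13 lines: gujjc whmld mor ood vehi psnqf cpg xkrvr olz kpv fmu heoch wdffn
Hunk 3: at line 1 remove [mor,ood] add [ayd,dnrli] -> 13 lines: gujjc whmld ayd dnrli vehi psnqf cpg xkrvr olz kpv fmu heoch wdffn
Final line count: 13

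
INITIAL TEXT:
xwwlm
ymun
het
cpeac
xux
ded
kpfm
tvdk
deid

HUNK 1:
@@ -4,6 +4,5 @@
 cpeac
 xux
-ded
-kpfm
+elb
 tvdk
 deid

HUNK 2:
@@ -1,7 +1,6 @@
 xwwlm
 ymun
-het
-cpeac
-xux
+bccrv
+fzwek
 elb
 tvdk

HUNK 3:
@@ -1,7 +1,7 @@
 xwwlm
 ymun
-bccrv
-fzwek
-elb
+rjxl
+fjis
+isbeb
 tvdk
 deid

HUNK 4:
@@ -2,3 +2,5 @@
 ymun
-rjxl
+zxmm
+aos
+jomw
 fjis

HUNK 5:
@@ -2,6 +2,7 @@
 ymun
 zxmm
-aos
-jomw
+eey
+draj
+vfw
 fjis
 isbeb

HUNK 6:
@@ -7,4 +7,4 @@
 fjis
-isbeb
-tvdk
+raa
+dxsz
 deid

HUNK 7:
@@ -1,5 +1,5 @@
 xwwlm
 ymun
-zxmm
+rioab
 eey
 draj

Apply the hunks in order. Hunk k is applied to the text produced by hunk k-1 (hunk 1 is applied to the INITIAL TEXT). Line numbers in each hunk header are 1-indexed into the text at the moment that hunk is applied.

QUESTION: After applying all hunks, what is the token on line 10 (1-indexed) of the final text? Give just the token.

Hunk 1: at line 4 remove [ded,kpfm] add [elb] -> 8 lines: xwwlm ymun het cpeac xux elb tvdk deid
Hunk 2: at line 1 remove [het,cpeac,xux] add [bccrv,fzwek] -> 7 lines: xwwlm ymun bccrv fzwek elb tvdk deid
Hunk 3: at line 1 remove [bccrv,fzwek,elb] add [rjxl,fjis,isbeb] -> 7 lines: xwwlm ymun rjxl fjis isbeb tvdk deid
Hunk 4: at line 2 remove [rjxl] add [zxmm,aos,jomw] -> 9 lines: xwwlm ymun zxmm aos jomw fjis isbeb tvdk deid
Hunk 5: at line 2 remove [aos,jomw] add [eey,draj,vfw] -> 10 lines: xwwlm ymun zxmm eey draj vfw fjis isbeb tvdk deid
Hunk 6: at line 7 remove [isbeb,tvdk] add [raa,dxsz] -> 10 lines: xwwlm ymun zxmm eey draj vfw fjis raa dxsz deid
Hunk 7: at line 1 remove [zxmm] add [rioab] -> 10 lines: xwwlm ymun rioab eey draj vfw fjis raa dxsz deid
Final line 10: deid

Answer: deid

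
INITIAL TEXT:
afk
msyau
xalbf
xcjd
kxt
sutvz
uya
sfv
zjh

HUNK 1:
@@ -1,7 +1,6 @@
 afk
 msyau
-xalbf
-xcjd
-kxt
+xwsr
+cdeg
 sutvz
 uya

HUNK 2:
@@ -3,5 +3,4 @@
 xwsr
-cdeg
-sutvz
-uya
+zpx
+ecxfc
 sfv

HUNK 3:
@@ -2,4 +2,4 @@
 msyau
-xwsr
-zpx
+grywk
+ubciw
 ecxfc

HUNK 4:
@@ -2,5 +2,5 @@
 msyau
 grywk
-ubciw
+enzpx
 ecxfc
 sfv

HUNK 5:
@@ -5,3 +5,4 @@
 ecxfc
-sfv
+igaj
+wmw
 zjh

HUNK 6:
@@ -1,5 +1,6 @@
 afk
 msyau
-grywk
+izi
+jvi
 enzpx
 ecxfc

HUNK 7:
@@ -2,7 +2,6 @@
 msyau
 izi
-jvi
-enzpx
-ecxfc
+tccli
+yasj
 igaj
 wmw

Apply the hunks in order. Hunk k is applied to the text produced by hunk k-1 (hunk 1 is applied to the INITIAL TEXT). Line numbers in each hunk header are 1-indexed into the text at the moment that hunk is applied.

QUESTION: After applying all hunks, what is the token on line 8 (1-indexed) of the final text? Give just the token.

Hunk 1: at line 1 remove [xalbf,xcjd,kxt] add [xwsr,cdeg] -> 8 lines: afk msyau xwsr cdeg sutvz uya sfv zjh
Hunk 2: at line 3 remove [cdeg,sutvz,uya] add [zpx,ecxfc] -> 7 lines: afk msyau xwsr zpx ecxfc sfv zjh
Hunk 3: at line 2 remove [xwsr,zpx] add [grywk,ubciw] -> 7 lines: afk msyau grywk ubciw ecxfc sfv zjh
Hunk 4: at line 2 remove [ubciw] add [enzpx] -> 7 lines: afk msyau grywk enzpx ecxfc sfv zjh
Hunk 5: at line 5 remove [sfv] add [igaj,wmw] -> 8 lines: afk msyau grywk enzpx ecxfc igaj wmw zjh
Hunk 6: at line 1 remove [grywk] add [izi,jvi] -> 9 lines: afk msyau izi jvi enzpx ecxfc igaj wmw zjh
Hunk 7: at line 2 remove [jvi,enzpx,ecxfc] add [tccli,yasj] -> 8 lines: afk msyau izi tccli yasj igaj wmw zjh
Final line 8: zjh

Answer: zjh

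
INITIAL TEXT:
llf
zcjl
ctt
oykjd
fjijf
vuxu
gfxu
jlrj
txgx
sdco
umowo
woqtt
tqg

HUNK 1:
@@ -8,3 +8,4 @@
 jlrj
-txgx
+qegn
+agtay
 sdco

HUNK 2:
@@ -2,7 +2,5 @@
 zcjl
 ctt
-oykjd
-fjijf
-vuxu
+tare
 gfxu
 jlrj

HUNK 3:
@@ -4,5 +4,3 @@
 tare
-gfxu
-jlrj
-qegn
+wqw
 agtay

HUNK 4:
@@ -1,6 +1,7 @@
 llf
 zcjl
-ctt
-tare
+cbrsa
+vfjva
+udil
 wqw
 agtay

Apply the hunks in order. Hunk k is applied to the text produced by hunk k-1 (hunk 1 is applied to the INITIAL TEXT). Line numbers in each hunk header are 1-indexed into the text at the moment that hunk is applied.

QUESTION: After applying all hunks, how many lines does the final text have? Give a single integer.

Answer: 11

Derivation:
Hunk 1: at line 8 remove [txgx] add [qegn,agtay] -> 14 lines: llf zcjl ctt oykjd fjijf vuxu gfxu jlrj qegn agtay sdco umowo woqtt tqg
Hunk 2: at line 2 remove [oykjd,fjijf,vuxu] add [tare] -> 12 lines: llf zcjl ctt tare gfxu jlrj qegn agtay sdco umowo woqtt tqg
Hunk 3: at line 4 remove [gfxu,jlrj,qegn] add [wqw] -> 10 lines: llf zcjl ctt tare wqw agtay sdco umowo woqtt tqg
Hunk 4: at line 1 remove [ctt,tare] add [cbrsa,vfjva,udil] -> 11 lines: llf zcjl cbrsa vfjva udil wqw agtay sdco umowo woqtt tqg
Final line count: 11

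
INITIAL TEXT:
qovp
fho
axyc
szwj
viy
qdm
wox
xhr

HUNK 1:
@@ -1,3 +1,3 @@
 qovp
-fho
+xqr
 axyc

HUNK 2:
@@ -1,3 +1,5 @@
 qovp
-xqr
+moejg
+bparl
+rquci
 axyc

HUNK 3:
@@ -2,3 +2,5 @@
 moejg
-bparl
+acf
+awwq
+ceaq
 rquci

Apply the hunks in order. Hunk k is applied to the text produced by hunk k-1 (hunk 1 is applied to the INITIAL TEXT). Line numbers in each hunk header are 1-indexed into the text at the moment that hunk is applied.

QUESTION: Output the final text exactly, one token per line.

Answer: qovp
moejg
acf
awwq
ceaq
rquci
axyc
szwj
viy
qdm
wox
xhr

Derivation:
Hunk 1: at line 1 remove [fho] add [xqr] -> 8 lines: qovp xqr axyc szwj viy qdm wox xhr
Hunk 2: at line 1 remove [xqr] add [moejg,bparl,rquci] -> 10 lines: qovp moejg bparl rquci axyc szwj viy qdm wox xhr
Hunk 3: at line 2 remove [bparl] add [acf,awwq,ceaq] -> 12 lines: qovp moejg acf awwq ceaq rquci axyc szwj viy qdm wox xhr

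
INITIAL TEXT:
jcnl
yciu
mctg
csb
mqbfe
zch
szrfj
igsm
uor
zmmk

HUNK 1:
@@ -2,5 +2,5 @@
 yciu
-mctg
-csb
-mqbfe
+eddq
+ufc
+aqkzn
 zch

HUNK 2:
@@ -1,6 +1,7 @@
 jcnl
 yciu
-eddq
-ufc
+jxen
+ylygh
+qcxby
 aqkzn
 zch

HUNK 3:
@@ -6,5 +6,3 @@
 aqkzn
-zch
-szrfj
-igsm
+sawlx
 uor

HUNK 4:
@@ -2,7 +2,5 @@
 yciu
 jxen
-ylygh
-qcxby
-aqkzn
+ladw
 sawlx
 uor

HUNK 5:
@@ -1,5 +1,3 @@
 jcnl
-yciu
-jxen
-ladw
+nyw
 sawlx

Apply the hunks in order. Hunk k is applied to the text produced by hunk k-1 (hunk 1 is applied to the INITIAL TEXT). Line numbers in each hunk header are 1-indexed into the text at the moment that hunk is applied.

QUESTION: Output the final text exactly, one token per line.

Hunk 1: at line 2 remove [mctg,csb,mqbfe] add [eddq,ufc,aqkzn] -> 10 lines: jcnl yciu eddq ufc aqkzn zch szrfj igsm uor zmmk
Hunk 2: at line 1 remove [eddq,ufc] add [jxen,ylygh,qcxby] -> 11 lines: jcnl yciu jxen ylygh qcxby aqkzn zch szrfj igsm uor zmmk
Hunk 3: at line 6 remove [zch,szrfj,igsm] add [sawlx] -> 9 lines: jcnl yciu jxen ylygh qcxby aqkzn sawlx uor zmmk
Hunk 4: at line 2 remove [ylygh,qcxby,aqkzn] add [ladw] -> 7 lines: jcnl yciu jxen ladw sawlx uor zmmk
Hunk 5: at line 1 remove [yciu,jxen,ladw] add [nyw] -> 5 lines: jcnl nyw sawlx uor zmmk

Answer: jcnl
nyw
sawlx
uor
zmmk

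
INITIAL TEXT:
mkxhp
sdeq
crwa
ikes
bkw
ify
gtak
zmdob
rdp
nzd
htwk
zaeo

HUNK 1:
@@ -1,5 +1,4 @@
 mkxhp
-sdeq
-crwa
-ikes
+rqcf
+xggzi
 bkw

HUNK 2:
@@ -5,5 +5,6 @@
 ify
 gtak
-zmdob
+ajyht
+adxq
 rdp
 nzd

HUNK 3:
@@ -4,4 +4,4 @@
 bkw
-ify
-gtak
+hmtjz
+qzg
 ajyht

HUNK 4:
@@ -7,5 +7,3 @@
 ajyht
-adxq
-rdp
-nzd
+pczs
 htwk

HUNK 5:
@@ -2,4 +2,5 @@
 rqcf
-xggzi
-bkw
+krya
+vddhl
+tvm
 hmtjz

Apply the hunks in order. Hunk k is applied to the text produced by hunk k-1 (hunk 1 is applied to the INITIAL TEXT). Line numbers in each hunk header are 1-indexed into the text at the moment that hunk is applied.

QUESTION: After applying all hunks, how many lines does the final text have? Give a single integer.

Answer: 11

Derivation:
Hunk 1: at line 1 remove [sdeq,crwa,ikes] add [rqcf,xggzi] -> 11 lines: mkxhp rqcf xggzi bkw ify gtak zmdob rdp nzd htwk zaeo
Hunk 2: at line 5 remove [zmdob] add [ajyht,adxq] -> 12 lines: mkxhp rqcf xggzi bkw ify gtak ajyht adxq rdp nzd htwk zaeo
Hunk 3: at line 4 remove [ify,gtak] add [hmtjz,qzg] -> 12 lines: mkxhp rqcf xggzi bkw hmtjz qzg ajyht adxq rdp nzd htwk zaeo
Hunk 4: at line 7 remove [adxq,rdp,nzd] add [pczs] -> 10 lines: mkxhp rqcf xggzi bkw hmtjz qzg ajyht pczs htwk zaeo
Hunk 5: at line 2 remove [xggzi,bkw] add [krya,vddhl,tvm] -> 11 lines: mkxhp rqcf krya vddhl tvm hmtjz qzg ajyht pczs htwk zaeo
Final line count: 11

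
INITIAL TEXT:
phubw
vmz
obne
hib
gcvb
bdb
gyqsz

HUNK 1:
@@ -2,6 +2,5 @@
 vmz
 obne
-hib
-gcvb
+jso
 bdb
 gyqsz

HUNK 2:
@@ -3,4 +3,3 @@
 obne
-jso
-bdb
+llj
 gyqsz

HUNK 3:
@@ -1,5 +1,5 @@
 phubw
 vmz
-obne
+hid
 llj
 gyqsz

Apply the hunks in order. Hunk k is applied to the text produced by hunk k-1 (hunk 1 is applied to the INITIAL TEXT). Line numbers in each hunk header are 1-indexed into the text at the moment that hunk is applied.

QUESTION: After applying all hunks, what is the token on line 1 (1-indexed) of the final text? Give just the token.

Hunk 1: at line 2 remove [hib,gcvb] add [jso] -> 6 lines: phubw vmz obne jso bdb gyqsz
Hunk 2: at line 3 remove [jso,bdb] add [llj] -> 5 lines: phubw vmz obne llj gyqsz
Hunk 3: at line 1 remove [obne] add [hid] -> 5 lines: phubw vmz hid llj gyqsz
Final line 1: phubw

Answer: phubw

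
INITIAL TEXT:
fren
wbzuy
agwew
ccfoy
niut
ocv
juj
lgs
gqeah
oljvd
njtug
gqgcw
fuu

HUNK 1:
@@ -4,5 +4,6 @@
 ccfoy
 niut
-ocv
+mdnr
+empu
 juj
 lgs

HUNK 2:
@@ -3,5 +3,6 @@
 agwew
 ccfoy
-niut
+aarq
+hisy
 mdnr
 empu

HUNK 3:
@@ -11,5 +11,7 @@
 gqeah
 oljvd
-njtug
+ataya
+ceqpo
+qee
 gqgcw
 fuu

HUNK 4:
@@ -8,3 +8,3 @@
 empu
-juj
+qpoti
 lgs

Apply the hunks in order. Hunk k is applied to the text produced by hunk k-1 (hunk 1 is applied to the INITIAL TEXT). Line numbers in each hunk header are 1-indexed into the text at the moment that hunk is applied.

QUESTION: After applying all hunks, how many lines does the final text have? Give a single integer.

Hunk 1: at line 4 remove [ocv] add [mdnr,empu] -> 14 lines: fren wbzuy agwew ccfoy niut mdnr empu juj lgs gqeah oljvd njtug gqgcw fuu
Hunk 2: at line 3 remove [niut] add [aarq,hisy] -> 15 lines: fren wbzuy agwew ccfoy aarq hisy mdnr empu juj lgs gqeah oljvd njtug gqgcw fuu
Hunk 3: at line 11 remove [njtug] add [ataya,ceqpo,qee] -> 17 lines: fren wbzuy agwew ccfoy aarq hisy mdnr empu juj lgs gqeah oljvd ataya ceqpo qee gqgcw fuu
Hunk 4: at line 8 remove [juj] add [qpoti] -> 17 lines: fren wbzuy agwew ccfoy aarq hisy mdnr empu qpoti lgs gqeah oljvd ataya ceqpo qee gqgcw fuu
Final line count: 17

Answer: 17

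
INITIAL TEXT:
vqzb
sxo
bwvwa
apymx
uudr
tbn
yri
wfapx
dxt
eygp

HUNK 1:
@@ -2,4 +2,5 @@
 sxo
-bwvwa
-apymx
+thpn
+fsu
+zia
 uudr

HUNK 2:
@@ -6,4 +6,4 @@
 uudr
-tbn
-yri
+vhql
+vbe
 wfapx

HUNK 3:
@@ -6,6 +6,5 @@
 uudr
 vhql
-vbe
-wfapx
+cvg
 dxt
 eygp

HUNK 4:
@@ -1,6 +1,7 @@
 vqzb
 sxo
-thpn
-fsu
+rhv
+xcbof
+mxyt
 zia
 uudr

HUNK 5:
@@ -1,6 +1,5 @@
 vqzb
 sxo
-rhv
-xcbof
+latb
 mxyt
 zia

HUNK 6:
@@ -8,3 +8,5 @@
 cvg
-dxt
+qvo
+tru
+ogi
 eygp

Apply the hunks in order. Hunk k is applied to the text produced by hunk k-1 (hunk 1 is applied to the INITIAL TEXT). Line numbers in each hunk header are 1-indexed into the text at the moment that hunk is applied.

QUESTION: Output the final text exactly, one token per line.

Answer: vqzb
sxo
latb
mxyt
zia
uudr
vhql
cvg
qvo
tru
ogi
eygp

Derivation:
Hunk 1: at line 2 remove [bwvwa,apymx] add [thpn,fsu,zia] -> 11 lines: vqzb sxo thpn fsu zia uudr tbn yri wfapx dxt eygp
Hunk 2: at line 6 remove [tbn,yri] add [vhql,vbe] -> 11 lines: vqzb sxo thpn fsu zia uudr vhql vbe wfapx dxt eygp
Hunk 3: at line 6 remove [vbe,wfapx] add [cvg] -> 10 lines: vqzb sxo thpn fsu zia uudr vhql cvg dxt eygp
Hunk 4: at line 1 remove [thpn,fsu] add [rhv,xcbof,mxyt] -> 11 lines: vqzb sxo rhv xcbof mxyt zia uudr vhql cvg dxt eygp
Hunk 5: at line 1 remove [rhv,xcbof] add [latb] -> 10 lines: vqzb sxo latb mxyt zia uudr vhql cvg dxt eygp
Hunk 6: at line 8 remove [dxt] add [qvo,tru,ogi] -> 12 lines: vqzb sxo latb mxyt zia uudr vhql cvg qvo tru ogi eygp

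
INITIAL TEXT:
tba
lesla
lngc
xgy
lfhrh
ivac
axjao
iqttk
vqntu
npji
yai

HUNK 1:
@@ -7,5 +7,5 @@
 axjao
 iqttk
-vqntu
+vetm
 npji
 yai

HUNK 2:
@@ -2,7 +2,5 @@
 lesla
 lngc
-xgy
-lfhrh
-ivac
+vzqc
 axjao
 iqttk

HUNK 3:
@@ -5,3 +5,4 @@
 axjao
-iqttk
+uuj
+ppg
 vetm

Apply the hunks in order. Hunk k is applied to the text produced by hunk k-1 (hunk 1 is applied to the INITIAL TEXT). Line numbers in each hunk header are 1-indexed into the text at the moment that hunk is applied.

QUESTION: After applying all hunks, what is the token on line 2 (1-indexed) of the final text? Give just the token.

Hunk 1: at line 7 remove [vqntu] add [vetm] -> 11 lines: tba lesla lngc xgy lfhrh ivac axjao iqttk vetm npji yai
Hunk 2: at line 2 remove [xgy,lfhrh,ivac] add [vzqc] -> 9 lines: tba lesla lngc vzqc axjao iqttk vetm npji yai
Hunk 3: at line 5 remove [iqttk] add [uuj,ppg] -> 10 lines: tba lesla lngc vzqc axjao uuj ppg vetm npji yai
Final line 2: lesla

Answer: lesla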